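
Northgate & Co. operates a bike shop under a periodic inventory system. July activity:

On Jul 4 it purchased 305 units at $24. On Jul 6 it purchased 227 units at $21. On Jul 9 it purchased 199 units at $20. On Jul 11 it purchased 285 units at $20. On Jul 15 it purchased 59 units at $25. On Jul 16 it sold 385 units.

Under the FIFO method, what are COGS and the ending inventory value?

COGS = $9,000; ending inventory = $14,242

Jul 16, 385 sold [FIFO — oldest first]: 305 @ $24 + 80 @ $21 = $9,000
Ending inventory: 147 @ $21 + 199 @ $20 + 285 @ $20 + 59 @ $25 = $14,242
Check: goods available $23,242 = COGS $9,000 + ending $14,242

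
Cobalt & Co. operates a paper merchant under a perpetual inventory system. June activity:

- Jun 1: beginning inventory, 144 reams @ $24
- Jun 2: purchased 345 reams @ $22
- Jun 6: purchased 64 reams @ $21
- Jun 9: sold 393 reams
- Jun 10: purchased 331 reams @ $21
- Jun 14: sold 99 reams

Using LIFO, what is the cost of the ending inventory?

Jun 9, 393 sold [LIFO — newest first]: 64 @ $21 + 329 @ $22 = $8,582
Jun 14, 99 sold [LIFO — newest first]: 99 @ $21 = $2,079
Total COGS = $8,582 + $2,079 = $10,661
Ending inventory: 144 @ $24 + 16 @ $22 + 232 @ $21 = $8,680

Ending inventory = $8,680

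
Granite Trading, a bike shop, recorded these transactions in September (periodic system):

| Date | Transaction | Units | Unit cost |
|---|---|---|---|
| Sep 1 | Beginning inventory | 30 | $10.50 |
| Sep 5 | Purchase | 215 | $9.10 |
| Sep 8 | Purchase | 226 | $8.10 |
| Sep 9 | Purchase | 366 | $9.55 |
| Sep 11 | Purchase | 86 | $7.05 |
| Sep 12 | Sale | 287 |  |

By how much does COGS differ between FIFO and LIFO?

FIFO COGS: 30 @ $10.50 + 215 @ $9.10 + 42 @ $8.10 = $2,611.70
LIFO COGS: 86 @ $7.05 + 201 @ $9.55 = $2,525.85
Difference = |$2,611.70 − $2,525.85| = $85.85

$85.85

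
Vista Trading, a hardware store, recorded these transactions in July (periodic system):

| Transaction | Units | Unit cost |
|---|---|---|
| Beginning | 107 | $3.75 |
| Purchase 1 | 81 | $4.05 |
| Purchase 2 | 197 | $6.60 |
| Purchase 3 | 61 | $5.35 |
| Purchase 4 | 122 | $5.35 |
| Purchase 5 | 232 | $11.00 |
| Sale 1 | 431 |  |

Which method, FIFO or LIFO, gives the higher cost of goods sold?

LIFO

FIFO COGS: 107 @ $3.75 + 81 @ $4.05 + 197 @ $6.60 + 46 @ $5.35 = $2,275.60
LIFO COGS: 232 @ $11.00 + 122 @ $5.35 + 61 @ $5.35 + 16 @ $6.60 = $3,636.65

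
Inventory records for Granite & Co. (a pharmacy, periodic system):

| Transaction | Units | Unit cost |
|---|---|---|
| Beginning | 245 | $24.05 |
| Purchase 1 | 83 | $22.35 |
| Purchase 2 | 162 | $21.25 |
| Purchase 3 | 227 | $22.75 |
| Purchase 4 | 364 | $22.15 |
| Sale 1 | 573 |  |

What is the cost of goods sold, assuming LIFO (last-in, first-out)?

Sale 1 (573) [LIFO — newest first]: 364 @ $22.15 + 209 @ $22.75 = $12,817.35
Ending inventory: 245 @ $24.05 + 83 @ $22.35 + 162 @ $21.25 + 18 @ $22.75 = $11,599.30

COGS = $12,817.35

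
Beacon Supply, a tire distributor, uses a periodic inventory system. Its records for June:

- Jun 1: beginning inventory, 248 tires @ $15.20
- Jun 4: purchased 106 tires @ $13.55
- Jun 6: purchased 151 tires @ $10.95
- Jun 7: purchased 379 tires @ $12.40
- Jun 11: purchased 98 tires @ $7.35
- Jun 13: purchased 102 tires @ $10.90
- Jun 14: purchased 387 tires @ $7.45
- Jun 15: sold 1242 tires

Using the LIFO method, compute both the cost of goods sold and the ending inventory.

COGS = $12,793.40; ending inventory = $3,480.80

Jun 15, 1242 sold [LIFO — newest first]: 387 @ $7.45 + 102 @ $10.90 + 98 @ $7.35 + 379 @ $12.40 + 151 @ $10.95 + 106 @ $13.55 + 19 @ $15.20 = $12,793.40
Ending inventory: 229 @ $15.20 = $3,480.80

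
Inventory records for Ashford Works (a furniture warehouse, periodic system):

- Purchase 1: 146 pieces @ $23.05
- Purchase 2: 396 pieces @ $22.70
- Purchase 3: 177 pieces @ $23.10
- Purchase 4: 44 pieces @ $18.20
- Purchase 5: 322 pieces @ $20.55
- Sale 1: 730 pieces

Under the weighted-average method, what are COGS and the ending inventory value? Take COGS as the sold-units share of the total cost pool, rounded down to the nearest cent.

COGS = $16,054.01; ending inventory = $7,807.09

Sale 1, sell 730: 730/1085 × $23,861.10 → $16,054.01
Ending inventory (cost pool remaining) = $7,807.09
Check: goods available $23,861.10 = COGS $16,054.01 + ending $7,807.09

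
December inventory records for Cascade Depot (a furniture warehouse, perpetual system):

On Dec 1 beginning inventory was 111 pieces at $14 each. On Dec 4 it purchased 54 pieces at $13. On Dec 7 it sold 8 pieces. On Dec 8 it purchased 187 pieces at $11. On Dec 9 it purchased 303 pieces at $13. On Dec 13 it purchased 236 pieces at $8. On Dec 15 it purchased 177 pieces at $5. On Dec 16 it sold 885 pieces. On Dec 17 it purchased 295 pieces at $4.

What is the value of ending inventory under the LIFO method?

Dec 7, 8 sold [LIFO — newest first]: 8 @ $13 = $104
Dec 16, 885 sold [LIFO — newest first]: 177 @ $5 + 236 @ $8 + 303 @ $13 + 169 @ $11 = $8,571
Total COGS = $104 + $8,571 = $8,675
Ending inventory: 111 @ $14 + 46 @ $13 + 18 @ $11 + 295 @ $4 = $3,530

Ending inventory = $3,530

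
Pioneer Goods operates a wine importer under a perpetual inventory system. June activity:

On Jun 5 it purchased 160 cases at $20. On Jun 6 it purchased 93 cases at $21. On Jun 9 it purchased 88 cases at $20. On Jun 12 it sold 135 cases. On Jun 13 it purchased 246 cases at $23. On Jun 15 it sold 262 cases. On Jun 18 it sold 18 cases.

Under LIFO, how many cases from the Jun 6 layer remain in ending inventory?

12

Jun 12, 135 sold [LIFO — newest first]: 88 @ $20 + 47 @ $21 = $2,747
Jun 15, 262 sold [LIFO — newest first]: 246 @ $23 + 16 @ $21 = $5,994
Jun 18, 18 sold [LIFO — newest first]: 18 @ $21 = $378
Total COGS = $2,747 + $5,994 + $378 = $9,119
Ending inventory: 160 @ $20 + 12 @ $21 = $3,452
Check: goods available $12,571 = COGS $9,119 + ending $3,452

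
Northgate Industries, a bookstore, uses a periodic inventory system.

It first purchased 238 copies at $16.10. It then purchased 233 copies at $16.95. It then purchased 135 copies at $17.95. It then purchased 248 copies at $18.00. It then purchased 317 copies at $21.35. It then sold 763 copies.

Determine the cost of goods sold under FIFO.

Sale 1 (763) [FIFO — oldest first]: 238 @ $16.10 + 233 @ $16.95 + 135 @ $17.95 + 157 @ $18.00 = $13,030.40
Ending inventory: 91 @ $18.00 + 317 @ $21.35 = $8,405.95
Check: goods available $21,436.35 = COGS $13,030.40 + ending $8,405.95

COGS = $13,030.40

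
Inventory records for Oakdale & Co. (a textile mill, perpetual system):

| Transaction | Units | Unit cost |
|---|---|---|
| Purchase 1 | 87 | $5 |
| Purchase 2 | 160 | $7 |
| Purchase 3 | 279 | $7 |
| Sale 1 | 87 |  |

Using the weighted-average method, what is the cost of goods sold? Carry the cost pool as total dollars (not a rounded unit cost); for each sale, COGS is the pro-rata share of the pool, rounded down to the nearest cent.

COGS = $580.22

After Purchase 1: 87 on hand, pool $435.00 (≈ $5.0000 each)
After Purchase 2: 247 on hand, pool $1,555.00 (≈ $6.2955 each)
After Purchase 3: 526 on hand, pool $3,508.00 (≈ $6.6692 each)
Sale 1, sell 87: 87/526 × $3,508.00 → $580.22
Ending inventory (cost pool remaining) = $2,927.78
Check: goods available $3,508.00 = COGS $580.22 + ending $2,927.78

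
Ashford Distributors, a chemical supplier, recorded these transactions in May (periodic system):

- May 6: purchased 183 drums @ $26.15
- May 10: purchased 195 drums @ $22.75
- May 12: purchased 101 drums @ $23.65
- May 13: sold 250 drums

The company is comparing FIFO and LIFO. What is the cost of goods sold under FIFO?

COGS = $6,309.70

FIFO COGS: 183 @ $26.15 + 67 @ $22.75 = $6,309.70
LIFO COGS: 101 @ $23.65 + 149 @ $22.75 = $5,778.40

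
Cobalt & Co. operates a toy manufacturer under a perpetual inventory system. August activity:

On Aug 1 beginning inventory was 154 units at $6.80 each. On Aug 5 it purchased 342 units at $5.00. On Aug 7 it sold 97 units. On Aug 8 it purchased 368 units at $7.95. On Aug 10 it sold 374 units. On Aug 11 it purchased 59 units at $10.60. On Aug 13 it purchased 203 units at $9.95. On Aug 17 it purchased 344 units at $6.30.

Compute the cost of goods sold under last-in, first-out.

Aug 7, 97 sold [LIFO — newest first]: 97 @ $5.00 = $485.00
Aug 10, 374 sold [LIFO — newest first]: 368 @ $7.95 + 6 @ $5.00 = $2,955.60
Total COGS = $485.00 + $2,955.60 = $3,440.60
Ending inventory: 154 @ $6.80 + 239 @ $5.00 + 59 @ $10.60 + 203 @ $9.95 + 344 @ $6.30 = $7,054.65

COGS = $3,440.60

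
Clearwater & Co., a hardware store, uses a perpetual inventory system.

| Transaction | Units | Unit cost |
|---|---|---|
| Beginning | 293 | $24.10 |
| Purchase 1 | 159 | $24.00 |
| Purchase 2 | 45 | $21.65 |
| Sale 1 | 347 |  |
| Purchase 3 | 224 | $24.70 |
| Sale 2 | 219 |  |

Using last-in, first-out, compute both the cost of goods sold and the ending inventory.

Sale 1 (347) [LIFO — newest first]: 45 @ $21.65 + 159 @ $24.00 + 143 @ $24.10 = $8,236.55
Sale 2 (219) [LIFO — newest first]: 219 @ $24.70 = $5,409.30
Total COGS = $8,236.55 + $5,409.30 = $13,645.85
Ending inventory: 150 @ $24.10 + 5 @ $24.70 = $3,738.50

COGS = $13,645.85; ending inventory = $3,738.50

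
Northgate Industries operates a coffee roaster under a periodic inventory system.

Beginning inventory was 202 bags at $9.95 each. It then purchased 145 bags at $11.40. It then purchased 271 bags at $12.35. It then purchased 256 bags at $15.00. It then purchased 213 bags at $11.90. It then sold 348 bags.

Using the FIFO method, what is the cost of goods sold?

COGS = $3,675.25

Sale 1 (348) [FIFO — oldest first]: 202 @ $9.95 + 145 @ $11.40 + 1 @ $12.35 = $3,675.25
Ending inventory: 270 @ $12.35 + 256 @ $15.00 + 213 @ $11.90 = $9,709.20
Check: goods available $13,384.45 = COGS $3,675.25 + ending $9,709.20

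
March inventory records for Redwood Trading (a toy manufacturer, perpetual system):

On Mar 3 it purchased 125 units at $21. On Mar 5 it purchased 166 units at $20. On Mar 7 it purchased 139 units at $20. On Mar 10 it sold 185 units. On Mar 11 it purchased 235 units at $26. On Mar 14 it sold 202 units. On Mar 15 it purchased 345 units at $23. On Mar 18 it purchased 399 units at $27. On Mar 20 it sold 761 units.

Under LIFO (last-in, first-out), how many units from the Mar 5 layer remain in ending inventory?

Mar 10, 185 sold [LIFO — newest first]: 139 @ $20 + 46 @ $20 = $3,700
Mar 14, 202 sold [LIFO — newest first]: 202 @ $26 = $5,252
Mar 20, 761 sold [LIFO — newest first]: 399 @ $27 + 345 @ $23 + 17 @ $26 = $19,150
Total COGS = $3,700 + $5,252 + $19,150 = $28,102
Ending inventory: 125 @ $21 + 120 @ $20 + 16 @ $26 = $5,441
Check: goods available $33,543 = COGS $28,102 + ending $5,441

120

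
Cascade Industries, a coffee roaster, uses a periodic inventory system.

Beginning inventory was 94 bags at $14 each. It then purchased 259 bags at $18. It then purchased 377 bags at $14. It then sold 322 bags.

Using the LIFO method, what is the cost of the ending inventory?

Sale 1 (322) [LIFO — newest first]: 322 @ $14 = $4,508
Ending inventory: 94 @ $14 + 259 @ $18 + 55 @ $14 = $6,748
Check: goods available $11,256 = COGS $4,508 + ending $6,748

Ending inventory = $6,748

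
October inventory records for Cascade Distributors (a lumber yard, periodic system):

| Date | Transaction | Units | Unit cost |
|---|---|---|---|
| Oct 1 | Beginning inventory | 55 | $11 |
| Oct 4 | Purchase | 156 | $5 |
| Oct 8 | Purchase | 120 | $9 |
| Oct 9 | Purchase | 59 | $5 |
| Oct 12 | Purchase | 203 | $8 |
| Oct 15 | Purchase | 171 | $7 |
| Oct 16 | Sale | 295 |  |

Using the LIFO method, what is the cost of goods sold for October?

Oct 16, 295 sold [LIFO — newest first]: 171 @ $7 + 124 @ $8 = $2,189
Ending inventory: 55 @ $11 + 156 @ $5 + 120 @ $9 + 59 @ $5 + 79 @ $8 = $3,392
Check: goods available $5,581 = COGS $2,189 + ending $3,392

COGS = $2,189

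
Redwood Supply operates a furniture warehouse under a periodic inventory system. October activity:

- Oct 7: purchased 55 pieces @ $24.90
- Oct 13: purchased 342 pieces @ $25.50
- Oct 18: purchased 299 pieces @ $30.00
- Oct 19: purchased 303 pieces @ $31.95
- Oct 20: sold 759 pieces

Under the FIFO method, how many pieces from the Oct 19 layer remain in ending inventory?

Oct 20, 759 sold [FIFO — oldest first]: 55 @ $24.90 + 342 @ $25.50 + 299 @ $30.00 + 63 @ $31.95 = $21,073.35
Ending inventory: 240 @ $31.95 = $7,668.00
Check: goods available $28,741.35 = COGS $21,073.35 + ending $7,668.00

240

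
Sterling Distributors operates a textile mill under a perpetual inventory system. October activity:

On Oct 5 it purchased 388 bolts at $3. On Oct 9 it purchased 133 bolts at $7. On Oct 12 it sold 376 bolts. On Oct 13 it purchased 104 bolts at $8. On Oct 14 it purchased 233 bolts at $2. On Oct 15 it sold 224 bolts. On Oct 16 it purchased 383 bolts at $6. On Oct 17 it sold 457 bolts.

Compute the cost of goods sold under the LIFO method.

COGS = $4,944

Oct 12, 376 sold [LIFO — newest first]: 133 @ $7 + 243 @ $3 = $1,660
Oct 15, 224 sold [LIFO — newest first]: 224 @ $2 = $448
Oct 17, 457 sold [LIFO — newest first]: 383 @ $6 + 9 @ $2 + 65 @ $8 = $2,836
Total COGS = $1,660 + $448 + $2,836 = $4,944
Ending inventory: 145 @ $3 + 39 @ $8 = $747
Check: goods available $5,691 = COGS $4,944 + ending $747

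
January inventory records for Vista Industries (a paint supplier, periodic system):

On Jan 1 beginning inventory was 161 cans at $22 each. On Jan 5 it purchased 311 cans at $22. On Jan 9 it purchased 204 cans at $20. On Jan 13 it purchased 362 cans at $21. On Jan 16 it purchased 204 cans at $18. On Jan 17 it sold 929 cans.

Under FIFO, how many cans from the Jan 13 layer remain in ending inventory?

109

Jan 17, 929 sold [FIFO — oldest first]: 161 @ $22 + 311 @ $22 + 204 @ $20 + 253 @ $21 = $19,777
Ending inventory: 109 @ $21 + 204 @ $18 = $5,961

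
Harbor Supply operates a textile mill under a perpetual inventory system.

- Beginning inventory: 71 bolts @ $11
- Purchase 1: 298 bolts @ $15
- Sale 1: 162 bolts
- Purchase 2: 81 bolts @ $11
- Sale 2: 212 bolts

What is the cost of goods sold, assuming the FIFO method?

COGS = $5,306

Sale 1 (162) [FIFO — oldest first]: 71 @ $11 + 91 @ $15 = $2,146
Sale 2 (212) [FIFO — oldest first]: 207 @ $15 + 5 @ $11 = $3,160
Total COGS = $2,146 + $3,160 = $5,306
Ending inventory: 76 @ $11 = $836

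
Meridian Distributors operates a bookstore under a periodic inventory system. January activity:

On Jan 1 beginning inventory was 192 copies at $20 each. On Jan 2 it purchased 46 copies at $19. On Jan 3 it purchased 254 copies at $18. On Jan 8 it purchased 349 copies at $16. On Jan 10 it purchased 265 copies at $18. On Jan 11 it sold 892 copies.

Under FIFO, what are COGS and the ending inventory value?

Jan 11, 892 sold [FIFO — oldest first]: 192 @ $20 + 46 @ $19 + 254 @ $18 + 349 @ $16 + 51 @ $18 = $15,788
Ending inventory: 214 @ $18 = $3,852

COGS = $15,788; ending inventory = $3,852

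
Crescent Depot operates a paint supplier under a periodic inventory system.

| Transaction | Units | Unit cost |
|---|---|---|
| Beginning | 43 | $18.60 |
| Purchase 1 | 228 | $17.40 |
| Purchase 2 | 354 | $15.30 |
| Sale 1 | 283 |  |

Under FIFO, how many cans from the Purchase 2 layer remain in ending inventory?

Sale 1 (283) [FIFO — oldest first]: 43 @ $18.60 + 228 @ $17.40 + 12 @ $15.30 = $4,950.60
Ending inventory: 342 @ $15.30 = $5,232.60

342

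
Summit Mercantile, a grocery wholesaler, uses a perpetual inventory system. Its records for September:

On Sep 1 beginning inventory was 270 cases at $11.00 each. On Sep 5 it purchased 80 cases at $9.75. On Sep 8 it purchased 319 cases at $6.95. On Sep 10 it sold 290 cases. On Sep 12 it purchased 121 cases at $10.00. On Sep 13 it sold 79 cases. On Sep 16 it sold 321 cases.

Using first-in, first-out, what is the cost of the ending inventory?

Sep 10, 290 sold [FIFO — oldest first]: 270 @ $11.00 + 20 @ $9.75 = $3,165.00
Sep 13, 79 sold [FIFO — oldest first]: 60 @ $9.75 + 19 @ $6.95 = $717.05
Sep 16, 321 sold [FIFO — oldest first]: 300 @ $6.95 + 21 @ $10.00 = $2,295.00
Total COGS = $3,165.00 + $717.05 + $2,295.00 = $6,177.05
Ending inventory: 100 @ $10.00 = $1,000.00

Ending inventory = $1,000.00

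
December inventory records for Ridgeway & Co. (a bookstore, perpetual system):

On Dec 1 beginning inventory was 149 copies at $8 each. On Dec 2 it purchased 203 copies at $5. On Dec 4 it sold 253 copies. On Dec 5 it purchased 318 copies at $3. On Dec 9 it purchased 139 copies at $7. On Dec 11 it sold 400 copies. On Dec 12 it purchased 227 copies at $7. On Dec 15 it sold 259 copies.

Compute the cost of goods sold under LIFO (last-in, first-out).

COGS = $4,856

Dec 4, 253 sold [LIFO — newest first]: 203 @ $5 + 50 @ $8 = $1,415
Dec 11, 400 sold [LIFO — newest first]: 139 @ $7 + 261 @ $3 = $1,756
Dec 15, 259 sold [LIFO — newest first]: 227 @ $7 + 32 @ $3 = $1,685
Total COGS = $1,415 + $1,756 + $1,685 = $4,856
Ending inventory: 99 @ $8 + 25 @ $3 = $867
Check: goods available $5,723 = COGS $4,856 + ending $867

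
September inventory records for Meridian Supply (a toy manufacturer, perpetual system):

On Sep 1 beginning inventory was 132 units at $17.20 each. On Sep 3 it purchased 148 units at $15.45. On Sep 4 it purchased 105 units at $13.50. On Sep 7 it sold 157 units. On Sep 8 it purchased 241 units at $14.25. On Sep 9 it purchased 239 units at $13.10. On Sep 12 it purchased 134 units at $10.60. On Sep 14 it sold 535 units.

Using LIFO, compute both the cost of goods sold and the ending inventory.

Sep 7, 157 sold [LIFO — newest first]: 105 @ $13.50 + 52 @ $15.45 = $2,220.90
Sep 14, 535 sold [LIFO — newest first]: 134 @ $10.60 + 239 @ $13.10 + 162 @ $14.25 = $6,859.80
Total COGS = $2,220.90 + $6,859.80 = $9,080.70
Ending inventory: 132 @ $17.20 + 96 @ $15.45 + 79 @ $14.25 = $4,879.35

COGS = $9,080.70; ending inventory = $4,879.35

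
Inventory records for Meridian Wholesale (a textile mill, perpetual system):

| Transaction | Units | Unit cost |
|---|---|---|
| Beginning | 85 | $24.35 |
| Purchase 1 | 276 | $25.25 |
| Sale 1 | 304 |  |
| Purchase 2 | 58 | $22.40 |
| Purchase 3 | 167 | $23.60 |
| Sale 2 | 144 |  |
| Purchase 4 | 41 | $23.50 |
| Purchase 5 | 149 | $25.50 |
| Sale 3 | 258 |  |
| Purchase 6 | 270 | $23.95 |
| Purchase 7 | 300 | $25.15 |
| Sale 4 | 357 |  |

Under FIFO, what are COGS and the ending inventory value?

COGS = $25,936.20; ending inventory = $7,117.45

Sale 1 (304) [FIFO — oldest first]: 85 @ $24.35 + 219 @ $25.25 = $7,599.50
Sale 2 (144) [FIFO — oldest first]: 57 @ $25.25 + 58 @ $22.40 + 29 @ $23.60 = $3,422.85
Sale 3 (258) [FIFO — oldest first]: 138 @ $23.60 + 41 @ $23.50 + 79 @ $25.50 = $6,234.80
Sale 4 (357) [FIFO — oldest first]: 70 @ $25.50 + 270 @ $23.95 + 17 @ $25.15 = $8,679.05
Total COGS = $7,599.50 + $3,422.85 + $6,234.80 + $8,679.05 = $25,936.20
Ending inventory: 283 @ $25.15 = $7,117.45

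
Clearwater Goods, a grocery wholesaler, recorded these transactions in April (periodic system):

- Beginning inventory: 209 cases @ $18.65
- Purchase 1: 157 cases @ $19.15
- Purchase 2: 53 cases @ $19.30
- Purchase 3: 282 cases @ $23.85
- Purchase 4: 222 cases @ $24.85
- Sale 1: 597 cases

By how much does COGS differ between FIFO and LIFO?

FIFO COGS: 209 @ $18.65 + 157 @ $19.15 + 53 @ $19.30 + 178 @ $23.85 = $12,172.60
LIFO COGS: 222 @ $24.85 + 282 @ $23.85 + 53 @ $19.30 + 40 @ $19.15 = $14,031.30
Difference = |$12,172.60 − $14,031.30| = $1,858.70

$1,858.70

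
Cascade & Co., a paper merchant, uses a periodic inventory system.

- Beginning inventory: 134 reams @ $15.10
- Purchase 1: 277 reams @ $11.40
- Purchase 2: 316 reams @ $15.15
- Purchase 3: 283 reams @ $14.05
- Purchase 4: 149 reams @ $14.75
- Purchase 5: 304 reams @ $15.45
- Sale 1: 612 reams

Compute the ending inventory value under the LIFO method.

Sale 1 (612) [LIFO — newest first]: 304 @ $15.45 + 149 @ $14.75 + 159 @ $14.05 = $9,128.50
Ending inventory: 134 @ $15.10 + 277 @ $11.40 + 316 @ $15.15 + 124 @ $14.05 = $11,710.80
Check: goods available $20,839.30 = COGS $9,128.50 + ending $11,710.80

Ending inventory = $11,710.80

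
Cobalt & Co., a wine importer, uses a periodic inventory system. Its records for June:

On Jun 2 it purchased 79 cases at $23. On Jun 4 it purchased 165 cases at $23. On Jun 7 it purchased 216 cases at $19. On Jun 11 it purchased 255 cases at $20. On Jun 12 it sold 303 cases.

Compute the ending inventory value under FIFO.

Jun 12, 303 sold [FIFO — oldest first]: 79 @ $23 + 165 @ $23 + 59 @ $19 = $6,733
Ending inventory: 157 @ $19 + 255 @ $20 = $8,083
Check: goods available $14,816 = COGS $6,733 + ending $8,083

Ending inventory = $8,083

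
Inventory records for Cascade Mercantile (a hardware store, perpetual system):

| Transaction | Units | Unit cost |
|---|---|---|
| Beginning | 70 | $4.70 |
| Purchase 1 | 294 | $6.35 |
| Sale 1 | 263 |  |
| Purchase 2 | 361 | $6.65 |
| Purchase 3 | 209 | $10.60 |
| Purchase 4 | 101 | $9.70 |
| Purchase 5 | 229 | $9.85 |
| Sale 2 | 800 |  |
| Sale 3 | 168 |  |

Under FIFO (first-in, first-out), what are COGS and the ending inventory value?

Sale 1 (263) [FIFO — oldest first]: 70 @ $4.70 + 193 @ $6.35 = $1,554.55
Sale 2 (800) [FIFO — oldest first]: 101 @ $6.35 + 361 @ $6.65 + 209 @ $10.60 + 101 @ $9.70 + 28 @ $9.85 = $6,512.90
Sale 3 (168) [FIFO — oldest first]: 168 @ $9.85 = $1,654.80
Total COGS = $1,554.55 + $6,512.90 + $1,654.80 = $9,722.25
Ending inventory: 33 @ $9.85 = $325.05

COGS = $9,722.25; ending inventory = $325.05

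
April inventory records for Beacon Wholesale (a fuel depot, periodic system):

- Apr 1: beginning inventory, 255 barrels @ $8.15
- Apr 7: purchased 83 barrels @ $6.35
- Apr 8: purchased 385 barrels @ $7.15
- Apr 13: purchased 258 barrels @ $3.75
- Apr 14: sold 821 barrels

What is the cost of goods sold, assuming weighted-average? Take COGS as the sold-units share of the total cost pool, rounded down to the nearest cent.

COGS = $5,293.85

Apr 14, sell 821: 821/981 × $6,325.55 → $5,293.85
Ending inventory (cost pool remaining) = $1,031.70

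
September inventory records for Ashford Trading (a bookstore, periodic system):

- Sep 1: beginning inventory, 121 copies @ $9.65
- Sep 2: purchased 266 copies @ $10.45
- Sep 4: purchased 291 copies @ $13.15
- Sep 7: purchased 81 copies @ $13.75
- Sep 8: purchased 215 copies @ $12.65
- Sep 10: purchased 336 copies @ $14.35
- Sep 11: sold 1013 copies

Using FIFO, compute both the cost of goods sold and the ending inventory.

COGS = $12,167.15; ending inventory = $4,261.95

Sep 11, 1013 sold [FIFO — oldest first]: 121 @ $9.65 + 266 @ $10.45 + 291 @ $13.15 + 81 @ $13.75 + 215 @ $12.65 + 39 @ $14.35 = $12,167.15
Ending inventory: 297 @ $14.35 = $4,261.95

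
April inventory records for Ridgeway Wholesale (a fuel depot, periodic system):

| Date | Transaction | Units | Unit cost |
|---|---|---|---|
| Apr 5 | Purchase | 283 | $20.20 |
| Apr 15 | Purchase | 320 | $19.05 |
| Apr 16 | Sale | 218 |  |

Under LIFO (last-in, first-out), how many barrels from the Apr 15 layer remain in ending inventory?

102

Apr 16, 218 sold [LIFO — newest first]: 218 @ $19.05 = $4,152.90
Ending inventory: 283 @ $20.20 + 102 @ $19.05 = $7,659.70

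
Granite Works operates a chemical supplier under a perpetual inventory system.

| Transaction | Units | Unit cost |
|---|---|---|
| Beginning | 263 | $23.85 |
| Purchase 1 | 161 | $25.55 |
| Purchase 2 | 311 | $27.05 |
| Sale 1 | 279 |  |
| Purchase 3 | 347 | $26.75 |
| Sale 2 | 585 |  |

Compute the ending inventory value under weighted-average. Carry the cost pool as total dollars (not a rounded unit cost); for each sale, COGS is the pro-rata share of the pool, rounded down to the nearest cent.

After Beginning: 263 on hand, pool $6,272.55 (≈ $23.8500 each)
After Purchase 1: 424 on hand, pool $10,386.10 (≈ $24.4955 each)
After Purchase 2: 735 on hand, pool $18,798.65 (≈ $25.5764 each)
Sale 1, sell 279: 279/735 × $18,798.65 → $7,135.81
After Purchase 3: 803 on hand, pool $20,945.09 (≈ $26.0835 each)
Sale 2, sell 585: 585/803 × $20,945.09 → $15,258.87
Total COGS = $7,135.81 + $15,258.87 = $22,394.68
Ending inventory (cost pool remaining) = $5,686.22

Ending inventory = $5,686.22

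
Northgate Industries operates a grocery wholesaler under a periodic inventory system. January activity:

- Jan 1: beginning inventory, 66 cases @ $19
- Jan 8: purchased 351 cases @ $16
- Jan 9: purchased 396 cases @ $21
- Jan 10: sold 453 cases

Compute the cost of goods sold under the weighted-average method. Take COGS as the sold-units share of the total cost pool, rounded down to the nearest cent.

COGS = $8,461.57

Jan 10, sell 453: 453/813 × $15,186.00 → $8,461.57
Ending inventory (cost pool remaining) = $6,724.43
Check: goods available $15,186.00 = COGS $8,461.57 + ending $6,724.43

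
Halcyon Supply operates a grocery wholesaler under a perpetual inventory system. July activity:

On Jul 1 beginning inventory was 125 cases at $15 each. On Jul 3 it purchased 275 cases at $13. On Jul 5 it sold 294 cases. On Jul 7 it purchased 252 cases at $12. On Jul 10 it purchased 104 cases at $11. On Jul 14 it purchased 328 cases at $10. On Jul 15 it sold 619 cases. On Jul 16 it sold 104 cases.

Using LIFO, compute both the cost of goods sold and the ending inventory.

COGS = $11,893; ending inventory = $1,005

Jul 5, 294 sold [LIFO — newest first]: 275 @ $13 + 19 @ $15 = $3,860
Jul 15, 619 sold [LIFO — newest first]: 328 @ $10 + 104 @ $11 + 187 @ $12 = $6,668
Jul 16, 104 sold [LIFO — newest first]: 65 @ $12 + 39 @ $15 = $1,365
Total COGS = $3,860 + $6,668 + $1,365 = $11,893
Ending inventory: 67 @ $15 = $1,005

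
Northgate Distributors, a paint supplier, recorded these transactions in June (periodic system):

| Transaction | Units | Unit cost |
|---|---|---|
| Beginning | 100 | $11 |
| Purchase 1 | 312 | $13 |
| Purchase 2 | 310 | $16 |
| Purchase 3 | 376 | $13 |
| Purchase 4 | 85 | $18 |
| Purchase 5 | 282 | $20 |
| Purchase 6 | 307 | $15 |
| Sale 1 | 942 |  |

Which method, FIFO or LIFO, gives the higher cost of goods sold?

FIFO COGS: 100 @ $11 + 312 @ $13 + 310 @ $16 + 220 @ $13 = $12,976
LIFO COGS: 307 @ $15 + 282 @ $20 + 85 @ $18 + 268 @ $13 = $15,259

LIFO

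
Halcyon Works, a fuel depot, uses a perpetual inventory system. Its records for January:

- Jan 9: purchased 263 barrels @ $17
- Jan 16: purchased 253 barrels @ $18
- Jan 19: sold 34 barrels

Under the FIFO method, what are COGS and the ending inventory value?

Jan 19, 34 sold [FIFO — oldest first]: 34 @ $17 = $578
Ending inventory: 229 @ $17 + 253 @ $18 = $8,447

COGS = $578; ending inventory = $8,447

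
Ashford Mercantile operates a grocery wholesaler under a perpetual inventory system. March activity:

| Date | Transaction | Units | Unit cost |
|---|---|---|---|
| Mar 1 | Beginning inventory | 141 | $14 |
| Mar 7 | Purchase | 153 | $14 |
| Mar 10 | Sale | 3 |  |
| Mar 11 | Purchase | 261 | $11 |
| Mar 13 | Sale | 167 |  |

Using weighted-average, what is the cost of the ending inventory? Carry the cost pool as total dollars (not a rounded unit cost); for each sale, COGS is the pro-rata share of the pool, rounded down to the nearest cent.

After Mar 1: 141 on hand, pool $1,974.00 (≈ $14.0000 each)
After Mar 7: 294 on hand, pool $4,116.00 (≈ $14.0000 each)
Mar 10, sell 3: 3/294 × $4,116.00 → $42.00
After Mar 11: 552 on hand, pool $6,945.00 (≈ $12.5815 each)
Mar 13, sell 167: 167/552 × $6,945.00 → $2,101.11
Total COGS = $42.00 + $2,101.11 = $2,143.11
Ending inventory (cost pool remaining) = $4,843.89
Check: goods available $6,987.00 = COGS $2,143.11 + ending $4,843.89

Ending inventory = $4,843.89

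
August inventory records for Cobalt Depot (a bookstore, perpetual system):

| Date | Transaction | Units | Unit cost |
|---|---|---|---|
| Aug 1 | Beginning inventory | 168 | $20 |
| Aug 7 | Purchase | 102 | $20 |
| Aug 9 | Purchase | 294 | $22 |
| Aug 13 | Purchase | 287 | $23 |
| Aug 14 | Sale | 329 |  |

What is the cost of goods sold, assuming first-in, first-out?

Aug 14, 329 sold [FIFO — oldest first]: 168 @ $20 + 102 @ $20 + 59 @ $22 = $6,698
Ending inventory: 235 @ $22 + 287 @ $23 = $11,771

COGS = $6,698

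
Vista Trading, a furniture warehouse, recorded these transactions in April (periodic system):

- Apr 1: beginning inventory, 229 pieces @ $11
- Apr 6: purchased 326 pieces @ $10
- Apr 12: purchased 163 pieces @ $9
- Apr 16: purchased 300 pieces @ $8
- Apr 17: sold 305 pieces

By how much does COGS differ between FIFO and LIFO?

$834

FIFO COGS: 229 @ $11 + 76 @ $10 = $3,279
LIFO COGS: 300 @ $8 + 5 @ $9 = $2,445
Difference = |$3,279 − $2,445| = $834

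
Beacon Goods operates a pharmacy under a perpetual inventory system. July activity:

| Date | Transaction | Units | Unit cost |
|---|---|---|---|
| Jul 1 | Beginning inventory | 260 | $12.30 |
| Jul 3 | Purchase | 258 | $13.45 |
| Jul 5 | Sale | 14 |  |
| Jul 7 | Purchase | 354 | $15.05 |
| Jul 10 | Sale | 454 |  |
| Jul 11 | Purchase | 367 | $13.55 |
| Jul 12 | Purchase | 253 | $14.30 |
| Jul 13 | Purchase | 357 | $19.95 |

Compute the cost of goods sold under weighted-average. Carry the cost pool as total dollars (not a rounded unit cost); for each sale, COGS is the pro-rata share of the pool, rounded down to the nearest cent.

After Jul 1: 260 on hand, pool $3,198.00 (≈ $12.3000 each)
After Jul 3: 518 on hand, pool $6,668.10 (≈ $12.8728 each)
Jul 5, sell 14: 14/518 × $6,668.10 → $180.21
After Jul 7: 858 on hand, pool $11,815.59 (≈ $13.7711 each)
Jul 10, sell 454: 454/858 × $11,815.59 → $6,252.07
After Jul 11: 771 on hand, pool $10,536.37 (≈ $13.6658 each)
After Jul 12: 1024 on hand, pool $14,154.27 (≈ $13.8225 each)
After Jul 13: 1381 on hand, pool $21,276.42 (≈ $15.4065 each)
Total COGS = $180.21 + $6,252.07 = $6,432.28
Ending inventory (cost pool remaining) = $21,276.42

COGS = $6,432.28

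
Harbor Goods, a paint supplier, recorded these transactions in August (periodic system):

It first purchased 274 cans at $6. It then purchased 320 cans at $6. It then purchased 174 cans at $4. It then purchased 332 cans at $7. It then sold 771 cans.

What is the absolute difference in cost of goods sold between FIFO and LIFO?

FIFO COGS: 274 @ $6 + 320 @ $6 + 174 @ $4 + 3 @ $7 = $4,281
LIFO COGS: 332 @ $7 + 174 @ $4 + 265 @ $6 = $4,610
Difference = |$4,281 − $4,610| = $329

$329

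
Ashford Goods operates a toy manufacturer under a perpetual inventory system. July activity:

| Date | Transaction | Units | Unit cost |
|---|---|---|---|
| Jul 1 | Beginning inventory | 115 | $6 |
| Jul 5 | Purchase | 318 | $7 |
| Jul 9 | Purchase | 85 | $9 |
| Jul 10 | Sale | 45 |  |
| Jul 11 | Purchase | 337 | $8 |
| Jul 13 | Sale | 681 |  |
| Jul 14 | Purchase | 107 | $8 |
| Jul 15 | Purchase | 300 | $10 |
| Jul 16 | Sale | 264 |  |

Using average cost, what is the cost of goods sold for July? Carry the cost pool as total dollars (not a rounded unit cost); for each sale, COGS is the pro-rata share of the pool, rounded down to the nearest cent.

COGS = $7,786.68

After Jul 1: 115 on hand, pool $690.00 (≈ $6.0000 each)
After Jul 5: 433 on hand, pool $2,916.00 (≈ $6.7344 each)
After Jul 9: 518 on hand, pool $3,681.00 (≈ $7.1062 each)
Jul 10, sell 45: 45/518 × $3,681.00 → $319.77
After Jul 11: 810 on hand, pool $6,057.23 (≈ $7.4781 each)
Jul 13, sell 681: 681/810 × $6,057.23 → $5,092.56
After Jul 14: 236 on hand, pool $1,820.67 (≈ $7.7147 each)
After Jul 15: 536 on hand, pool $4,820.67 (≈ $8.9938 each)
Jul 16, sell 264: 264/536 × $4,820.67 → $2,374.35
Total COGS = $319.77 + $5,092.56 + $2,374.35 = $7,786.68
Ending inventory (cost pool remaining) = $2,446.32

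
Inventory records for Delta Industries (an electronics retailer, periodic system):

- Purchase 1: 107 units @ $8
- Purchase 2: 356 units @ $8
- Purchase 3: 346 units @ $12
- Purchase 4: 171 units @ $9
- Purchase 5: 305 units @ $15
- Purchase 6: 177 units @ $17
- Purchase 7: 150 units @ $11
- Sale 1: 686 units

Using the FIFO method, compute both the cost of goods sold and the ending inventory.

Sale 1 (686) [FIFO — oldest first]: 107 @ $8 + 356 @ $8 + 223 @ $12 = $6,380
Ending inventory: 123 @ $12 + 171 @ $9 + 305 @ $15 + 177 @ $17 + 150 @ $11 = $12,249

COGS = $6,380; ending inventory = $12,249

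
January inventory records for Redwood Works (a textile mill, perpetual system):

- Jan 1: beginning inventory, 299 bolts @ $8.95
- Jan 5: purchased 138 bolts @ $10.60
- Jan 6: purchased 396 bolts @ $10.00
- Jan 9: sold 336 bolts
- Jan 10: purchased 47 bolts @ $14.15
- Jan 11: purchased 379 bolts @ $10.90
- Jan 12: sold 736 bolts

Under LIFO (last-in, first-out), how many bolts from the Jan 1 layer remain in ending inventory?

Jan 9, 336 sold [LIFO — newest first]: 336 @ $10.00 = $3,360.00
Jan 12, 736 sold [LIFO — newest first]: 379 @ $10.90 + 47 @ $14.15 + 60 @ $10.00 + 138 @ $10.60 + 112 @ $8.95 = $7,861.35
Total COGS = $3,360.00 + $7,861.35 = $11,221.35
Ending inventory: 187 @ $8.95 = $1,673.65
Check: goods available $12,895.00 = COGS $11,221.35 + ending $1,673.65

187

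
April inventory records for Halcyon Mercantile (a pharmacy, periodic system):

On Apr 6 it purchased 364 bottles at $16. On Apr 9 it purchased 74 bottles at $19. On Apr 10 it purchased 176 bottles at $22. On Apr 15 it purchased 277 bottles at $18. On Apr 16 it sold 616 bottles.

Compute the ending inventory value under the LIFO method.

Ending inventory = $4,400

Apr 16, 616 sold [LIFO — newest first]: 277 @ $18 + 176 @ $22 + 74 @ $19 + 89 @ $16 = $11,688
Ending inventory: 275 @ $16 = $4,400
Check: goods available $16,088 = COGS $11,688 + ending $4,400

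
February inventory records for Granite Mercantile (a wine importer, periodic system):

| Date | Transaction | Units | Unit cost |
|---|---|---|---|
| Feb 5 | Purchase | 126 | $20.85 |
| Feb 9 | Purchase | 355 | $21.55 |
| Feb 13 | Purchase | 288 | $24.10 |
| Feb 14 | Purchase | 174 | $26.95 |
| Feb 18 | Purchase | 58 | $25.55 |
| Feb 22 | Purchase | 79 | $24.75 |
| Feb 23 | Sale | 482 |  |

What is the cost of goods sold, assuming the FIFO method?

COGS = $10,301.45

Feb 23, 482 sold [FIFO — oldest first]: 126 @ $20.85 + 355 @ $21.55 + 1 @ $24.10 = $10,301.45
Ending inventory: 287 @ $24.10 + 174 @ $26.95 + 58 @ $25.55 + 79 @ $24.75 = $15,043.15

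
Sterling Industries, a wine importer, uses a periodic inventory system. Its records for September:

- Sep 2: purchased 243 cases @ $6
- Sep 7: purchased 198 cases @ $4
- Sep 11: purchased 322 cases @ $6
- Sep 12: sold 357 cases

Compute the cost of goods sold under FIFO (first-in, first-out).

Sep 12, 357 sold [FIFO — oldest first]: 243 @ $6 + 114 @ $4 = $1,914
Ending inventory: 84 @ $4 + 322 @ $6 = $2,268
Check: goods available $4,182 = COGS $1,914 + ending $2,268

COGS = $1,914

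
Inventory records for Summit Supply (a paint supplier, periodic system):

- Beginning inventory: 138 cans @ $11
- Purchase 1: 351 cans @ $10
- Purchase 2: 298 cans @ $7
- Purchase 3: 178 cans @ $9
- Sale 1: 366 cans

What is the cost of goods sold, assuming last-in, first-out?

Sale 1 (366) [LIFO — newest first]: 178 @ $9 + 188 @ $7 = $2,918
Ending inventory: 138 @ $11 + 351 @ $10 + 110 @ $7 = $5,798
Check: goods available $8,716 = COGS $2,918 + ending $5,798

COGS = $2,918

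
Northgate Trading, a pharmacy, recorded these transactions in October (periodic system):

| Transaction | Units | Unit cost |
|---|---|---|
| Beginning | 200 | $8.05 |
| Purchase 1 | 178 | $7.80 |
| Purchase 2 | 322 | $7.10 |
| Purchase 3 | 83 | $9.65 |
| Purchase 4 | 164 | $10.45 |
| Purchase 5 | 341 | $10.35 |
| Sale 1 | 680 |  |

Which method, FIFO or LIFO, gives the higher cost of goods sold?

LIFO

FIFO COGS: 200 @ $8.05 + 178 @ $7.80 + 302 @ $7.10 = $5,142.60
LIFO COGS: 341 @ $10.35 + 164 @ $10.45 + 83 @ $9.65 + 92 @ $7.10 = $6,697.30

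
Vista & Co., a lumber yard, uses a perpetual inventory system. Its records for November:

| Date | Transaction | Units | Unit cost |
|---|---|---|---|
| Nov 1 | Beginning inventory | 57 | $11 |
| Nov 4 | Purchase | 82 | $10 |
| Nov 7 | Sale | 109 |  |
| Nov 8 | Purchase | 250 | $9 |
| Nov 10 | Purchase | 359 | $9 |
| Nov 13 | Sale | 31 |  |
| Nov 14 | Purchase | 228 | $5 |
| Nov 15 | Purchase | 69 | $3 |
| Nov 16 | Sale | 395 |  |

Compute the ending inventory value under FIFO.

Ending inventory = $3,264

Nov 7, 109 sold [FIFO — oldest first]: 57 @ $11 + 52 @ $10 = $1,147
Nov 13, 31 sold [FIFO — oldest first]: 30 @ $10 + 1 @ $9 = $309
Nov 16, 395 sold [FIFO — oldest first]: 249 @ $9 + 146 @ $9 = $3,555
Total COGS = $1,147 + $309 + $3,555 = $5,011
Ending inventory: 213 @ $9 + 228 @ $5 + 69 @ $3 = $3,264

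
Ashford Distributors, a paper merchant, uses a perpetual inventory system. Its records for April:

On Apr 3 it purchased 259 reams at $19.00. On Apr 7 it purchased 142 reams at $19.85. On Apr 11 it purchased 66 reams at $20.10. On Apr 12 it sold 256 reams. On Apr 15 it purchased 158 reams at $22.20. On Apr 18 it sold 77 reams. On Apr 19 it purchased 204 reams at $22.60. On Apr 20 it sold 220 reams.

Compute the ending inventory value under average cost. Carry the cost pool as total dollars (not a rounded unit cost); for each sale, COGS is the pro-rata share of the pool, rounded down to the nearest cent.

After Apr 3: 259 on hand, pool $4,921.00 (≈ $19.0000 each)
After Apr 7: 401 on hand, pool $7,739.70 (≈ $19.3010 each)
After Apr 11: 467 on hand, pool $9,066.30 (≈ $19.4139 each)
Apr 12, sell 256: 256/467 × $9,066.30 → $4,969.96
After Apr 15: 369 on hand, pool $7,603.94 (≈ $20.6069 each)
Apr 18, sell 77: 77/369 × $7,603.94 → $1,586.73
After Apr 19: 496 on hand, pool $10,627.61 (≈ $21.4266 each)
Apr 20, sell 220: 220/496 × $10,627.61 → $4,713.85
Total COGS = $4,969.96 + $1,586.73 + $4,713.85 = $11,270.54
Ending inventory (cost pool remaining) = $5,913.76

Ending inventory = $5,913.76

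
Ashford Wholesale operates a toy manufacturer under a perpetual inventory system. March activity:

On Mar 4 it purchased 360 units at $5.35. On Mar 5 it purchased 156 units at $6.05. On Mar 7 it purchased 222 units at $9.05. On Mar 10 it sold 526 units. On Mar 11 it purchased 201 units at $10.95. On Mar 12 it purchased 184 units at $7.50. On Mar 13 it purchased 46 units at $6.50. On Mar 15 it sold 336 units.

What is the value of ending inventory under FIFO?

Ending inventory = $2,522.15

Mar 10, 526 sold [FIFO — oldest first]: 360 @ $5.35 + 156 @ $6.05 + 10 @ $9.05 = $2,960.30
Mar 15, 336 sold [FIFO — oldest first]: 212 @ $9.05 + 124 @ $10.95 = $3,276.40
Total COGS = $2,960.30 + $3,276.40 = $6,236.70
Ending inventory: 77 @ $10.95 + 184 @ $7.50 + 46 @ $6.50 = $2,522.15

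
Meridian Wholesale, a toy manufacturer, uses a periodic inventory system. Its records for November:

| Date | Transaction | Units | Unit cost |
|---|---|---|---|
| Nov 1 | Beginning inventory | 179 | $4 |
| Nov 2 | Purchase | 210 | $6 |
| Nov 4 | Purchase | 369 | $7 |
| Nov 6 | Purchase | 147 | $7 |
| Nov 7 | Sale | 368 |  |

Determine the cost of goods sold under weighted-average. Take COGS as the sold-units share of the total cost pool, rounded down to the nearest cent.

Nov 7, sell 368: 368/905 × $5,588.00 → $2,272.24
Ending inventory (cost pool remaining) = $3,315.76
Check: goods available $5,588.00 = COGS $2,272.24 + ending $3,315.76

COGS = $2,272.24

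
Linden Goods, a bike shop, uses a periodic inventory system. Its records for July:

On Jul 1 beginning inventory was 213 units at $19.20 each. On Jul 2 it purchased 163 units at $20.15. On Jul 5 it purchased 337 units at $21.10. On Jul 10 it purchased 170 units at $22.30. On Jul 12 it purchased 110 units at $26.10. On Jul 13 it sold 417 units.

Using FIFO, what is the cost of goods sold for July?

Jul 13, 417 sold [FIFO — oldest first]: 213 @ $19.20 + 163 @ $20.15 + 41 @ $21.10 = $8,239.15
Ending inventory: 296 @ $21.10 + 170 @ $22.30 + 110 @ $26.10 = $12,907.60

COGS = $8,239.15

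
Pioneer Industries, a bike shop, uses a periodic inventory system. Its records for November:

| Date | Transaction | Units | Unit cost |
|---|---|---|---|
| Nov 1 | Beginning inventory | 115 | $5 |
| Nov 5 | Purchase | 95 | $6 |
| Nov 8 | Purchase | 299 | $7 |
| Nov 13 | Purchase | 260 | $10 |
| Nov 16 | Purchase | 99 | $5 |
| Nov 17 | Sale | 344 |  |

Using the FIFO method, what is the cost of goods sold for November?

COGS = $2,083

Nov 17, 344 sold [FIFO — oldest first]: 115 @ $5 + 95 @ $6 + 134 @ $7 = $2,083
Ending inventory: 165 @ $7 + 260 @ $10 + 99 @ $5 = $4,250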